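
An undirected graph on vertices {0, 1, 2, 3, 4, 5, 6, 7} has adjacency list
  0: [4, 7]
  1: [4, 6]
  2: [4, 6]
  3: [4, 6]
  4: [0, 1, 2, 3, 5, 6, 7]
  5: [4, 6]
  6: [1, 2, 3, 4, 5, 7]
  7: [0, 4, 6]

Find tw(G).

2

A width-2 tree decomposition is:
Bags: B1 = {4, 6, 7}  B2 = {4, 5, 6}  B3 = {2, 4, 6}  B4 = {0, 4, 7}  B5 = {1, 4, 6}  B6 = {3, 4, 6}
Tree: B1–B2, B2–B3, B1–B4, B2–B5, B2–B6
Every bag has size at most 3, so the width is 3 − 1 = 2 and tw(G) ≤ 2. On the other hand G contains the 3-clique {0, 4, 7}. A clique must lie in a single bag of any decomposition, so no decomposition can have width below 2. Therefore the treewidth is 2.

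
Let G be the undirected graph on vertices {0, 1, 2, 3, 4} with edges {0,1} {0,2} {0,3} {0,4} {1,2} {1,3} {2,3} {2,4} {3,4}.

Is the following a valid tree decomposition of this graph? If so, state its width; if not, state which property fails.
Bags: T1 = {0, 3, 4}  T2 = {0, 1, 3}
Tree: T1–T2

A tree decomposition must satisfy three properties: every vertex lies in some bag; for every edge, both endpoints lie together in some bag; and for every vertex, the bags containing it form a connected subtree. Here vertex 2 appears in no bag, so the decomposition is invalid.

No — vertex 2 appears in no bag.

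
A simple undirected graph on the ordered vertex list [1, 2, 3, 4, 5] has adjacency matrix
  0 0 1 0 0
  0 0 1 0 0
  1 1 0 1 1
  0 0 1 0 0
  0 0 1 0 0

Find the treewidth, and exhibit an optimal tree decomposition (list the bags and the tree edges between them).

Treewidth 1.
Bags: B1 = {2, 3}  B2 = {3, 4}  B3 = {3, 5}  B4 = {1, 3}
Tree: B1–B2, B2–B3, B1–B4

The largest bag has 2 vertices, giving width 1; this decomposition certifies tw(G) ≤ 1. G has an edge, so its treewidth is at least 1. Therefore the treewidth is 1.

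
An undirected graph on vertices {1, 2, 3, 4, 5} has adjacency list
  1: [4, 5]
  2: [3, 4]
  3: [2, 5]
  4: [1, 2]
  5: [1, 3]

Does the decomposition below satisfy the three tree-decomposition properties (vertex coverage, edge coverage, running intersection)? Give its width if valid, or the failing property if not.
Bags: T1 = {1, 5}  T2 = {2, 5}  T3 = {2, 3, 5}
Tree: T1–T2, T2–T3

A tree decomposition must satisfy three properties: every vertex lies in some bag; for every edge, both endpoints lie together in some bag; and for every vertex, the bags containing it form a connected subtree. Here vertex 4 appears in no bag, so the decomposition is invalid.

No — vertex 4 appears in no bag.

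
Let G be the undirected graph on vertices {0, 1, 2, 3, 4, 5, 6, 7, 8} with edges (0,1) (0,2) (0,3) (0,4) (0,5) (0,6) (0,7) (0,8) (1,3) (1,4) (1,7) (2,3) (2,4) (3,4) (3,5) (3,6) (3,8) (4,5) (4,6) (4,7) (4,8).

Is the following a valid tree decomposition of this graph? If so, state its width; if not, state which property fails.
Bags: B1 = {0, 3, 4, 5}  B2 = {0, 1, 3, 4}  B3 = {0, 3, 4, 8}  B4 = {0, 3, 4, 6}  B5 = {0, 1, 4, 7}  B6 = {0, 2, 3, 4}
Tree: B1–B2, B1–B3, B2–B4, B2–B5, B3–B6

Yes; width 3.

Every vertex of G appears in some bag (union = {0, 1, 2, 3, 4, 5, 6, 7, 8}); every edge is covered by a bag; and for each vertex v the set of bags containing v is connected in the bag tree. The decomposition is therefore valid. The largest bag has 4 vertices, so the width is 3.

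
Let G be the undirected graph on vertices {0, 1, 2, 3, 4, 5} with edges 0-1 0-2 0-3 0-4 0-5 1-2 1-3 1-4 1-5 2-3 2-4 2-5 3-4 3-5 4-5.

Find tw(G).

5

A width-5 tree decomposition is:
Bags: B1 = {0, 1, 2, 3, 4, 5}
Tree: (single bag)
A single bag containing all 6 vertices is trivially a valid decomposition of width 5. Conversely, {0, 1, 2, 3, 4, 5} is a clique of size 6, and the vertices of any clique must share a bag in every tree decomposition; so some bag has ≥ 6 vertices and tw(G) ≥ 5. Hence tw(G) = 5 exactly.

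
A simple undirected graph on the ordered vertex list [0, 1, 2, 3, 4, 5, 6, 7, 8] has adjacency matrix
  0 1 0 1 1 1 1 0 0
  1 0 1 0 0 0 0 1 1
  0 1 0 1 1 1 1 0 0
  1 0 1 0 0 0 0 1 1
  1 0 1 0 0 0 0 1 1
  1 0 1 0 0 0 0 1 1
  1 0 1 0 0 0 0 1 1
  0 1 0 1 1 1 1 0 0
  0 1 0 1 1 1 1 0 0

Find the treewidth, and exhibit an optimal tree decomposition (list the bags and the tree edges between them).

Treewidth 4.
One optimal decomposition is:
Bags: B1 = {0, 2, 6, 7, 8}  B2 = {0, 1, 2, 7, 8}  B3 = {0, 2, 3, 7, 8}  B4 = {0, 2, 5, 7, 8}  B5 = {0, 2, 4, 7, 8}
Tree: B1–B2, B2–B3, B3–B4, B4–B5

Each bag holds 5 vertices, so the decomposition has width 4, which upper-bounds the treewidth. For the lower bound: the 5 vertex sets {6,7}, {1,2}, {0,3}, {8}, {5} are disjoint, each induces a connected subgraph, and every pair is joined by at least one edge of G. Contracting each set to a single vertex therefore yields K_{5} as a minor, and since treewidth is minor-monotone, tw(G) ≥ tw(K_{5}) = 4. The upper and lower bounds meet at 4, so that is the treewidth.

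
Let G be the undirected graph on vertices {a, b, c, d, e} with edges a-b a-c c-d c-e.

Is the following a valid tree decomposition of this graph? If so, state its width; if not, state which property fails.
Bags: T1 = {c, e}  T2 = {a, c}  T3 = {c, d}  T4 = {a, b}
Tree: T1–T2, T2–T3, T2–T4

Yes; width 1.

Checking the three conditions: (i) the bags cover all of {a, b, c, d, e}; (ii) for each edge, some bag contains both endpoints; (iii) the bags containing any fixed vertex form a subtree. All hold, so the decomposition is valid with width 2 − 1 = 1.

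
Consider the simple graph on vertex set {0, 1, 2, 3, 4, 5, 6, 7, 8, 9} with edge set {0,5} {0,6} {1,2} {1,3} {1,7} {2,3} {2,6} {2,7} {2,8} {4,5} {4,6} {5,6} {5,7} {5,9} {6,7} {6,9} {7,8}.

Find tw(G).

A width-2 tree decomposition is:
Bags: B1 = {5, 6, 9}  B2 = {5, 6, 7}  B3 = {0, 5, 6}  B4 = {2, 6, 7}  B5 = {4, 5, 6}  B6 = {1, 2, 7}  B7 = {2, 7, 8}  B8 = {1, 2, 3}
Tree: B1–B2, B1–B3, B2–B4, B2–B5, B4–B6, B6–B7, B6–B8
Each bag holds 3 vertices, so the decomposition has width 2, which upper-bounds the treewidth. Conversely, {2, 7, 8} is a clique of size 3, and the vertices of any clique must share a bag in every tree decomposition; so some bag has ≥ 3 vertices and tw(G) ≥ 2. The upper and lower bounds meet at 2, so that is the treewidth.

2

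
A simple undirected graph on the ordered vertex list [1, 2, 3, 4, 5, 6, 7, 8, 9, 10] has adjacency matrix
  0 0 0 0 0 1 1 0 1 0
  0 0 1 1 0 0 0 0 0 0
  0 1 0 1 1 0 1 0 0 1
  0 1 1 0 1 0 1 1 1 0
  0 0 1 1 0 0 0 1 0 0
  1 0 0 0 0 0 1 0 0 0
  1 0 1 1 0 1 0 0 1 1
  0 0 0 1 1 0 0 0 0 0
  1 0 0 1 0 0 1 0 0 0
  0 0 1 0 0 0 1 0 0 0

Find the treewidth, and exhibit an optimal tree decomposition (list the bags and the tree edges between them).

Treewidth 2.
Bags: B1 = {3, 4, 7}  B2 = {3, 4, 5}  B3 = {2, 3, 4}  B4 = {3, 7, 10}  B5 = {4, 7, 9}  B6 = {1, 7, 9}  B7 = {1, 6, 7}  B8 = {4, 5, 8}
Tree: B1–B2, B2–B3, B1–B4, B1–B5, B5–B6, B6–B7, B2–B8

Every bag has size at most 3, so the width is 3 − 1 = 2 and tw(G) ≤ 2. Conversely, {1, 7, 9} is a clique of size 3, and the vertices of any clique must share a bag in every tree decomposition; so some bag has ≥ 3 vertices and tw(G) ≥ 2. Hence tw(G) = 2 exactly.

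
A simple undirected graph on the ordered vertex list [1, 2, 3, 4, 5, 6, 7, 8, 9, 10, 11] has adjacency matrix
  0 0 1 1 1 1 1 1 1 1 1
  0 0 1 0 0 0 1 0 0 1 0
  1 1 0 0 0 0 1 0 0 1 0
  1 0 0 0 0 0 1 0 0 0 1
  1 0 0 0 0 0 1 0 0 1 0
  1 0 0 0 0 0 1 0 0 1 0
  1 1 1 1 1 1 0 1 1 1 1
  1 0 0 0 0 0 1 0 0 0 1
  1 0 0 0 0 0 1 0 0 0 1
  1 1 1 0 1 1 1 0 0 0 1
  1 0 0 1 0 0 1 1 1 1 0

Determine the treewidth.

3

A width-3 tree decomposition is:
Bags: B1 = {1, 7, 8, 11}  B2 = {1, 4, 7, 11}  B3 = {1, 7, 10, 11}  B4 = {1, 7, 9, 11}  B5 = {1, 5, 7, 10}  B6 = {1, 3, 7, 10}  B7 = {1, 6, 7, 10}  B8 = {2, 3, 7, 10}
Tree: B1–B2, B1–B3, B2–B4, B3–B5, B3–B6, B6–B7, B6–B8
Each bag holds 4 vertices, so the decomposition has width 3, which upper-bounds the treewidth. Conversely, {1, 7, 8, 11} is a clique of size 4, and the vertices of any clique must share a bag in every tree decomposition; so some bag has ≥ 4 vertices and tw(G) ≥ 3. The upper and lower bounds meet at 3, so that is the treewidth.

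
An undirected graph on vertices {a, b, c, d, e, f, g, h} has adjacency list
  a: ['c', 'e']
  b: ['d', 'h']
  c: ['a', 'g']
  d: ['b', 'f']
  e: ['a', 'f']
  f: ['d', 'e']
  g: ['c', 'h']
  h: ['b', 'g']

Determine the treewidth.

A width-2 tree decomposition is:
Bags: B1 = {c, g, h}  B2 = {a, c, h}  B3 = {a, e, h}  B4 = {e, f, h}  B5 = {d, f, h}  B6 = {b, d, h}
Tree: B1–B2, B2–B3, B3–B4, B4–B5, B5–B6
Each bag holds 3 vertices, so the decomposition has width 2, which upper-bounds the treewidth. The edges h–g–c–a–e–f–d–b–h form a cycle, so G is not a tree and its treewidth is at least 2. Therefore the treewidth is 2.

2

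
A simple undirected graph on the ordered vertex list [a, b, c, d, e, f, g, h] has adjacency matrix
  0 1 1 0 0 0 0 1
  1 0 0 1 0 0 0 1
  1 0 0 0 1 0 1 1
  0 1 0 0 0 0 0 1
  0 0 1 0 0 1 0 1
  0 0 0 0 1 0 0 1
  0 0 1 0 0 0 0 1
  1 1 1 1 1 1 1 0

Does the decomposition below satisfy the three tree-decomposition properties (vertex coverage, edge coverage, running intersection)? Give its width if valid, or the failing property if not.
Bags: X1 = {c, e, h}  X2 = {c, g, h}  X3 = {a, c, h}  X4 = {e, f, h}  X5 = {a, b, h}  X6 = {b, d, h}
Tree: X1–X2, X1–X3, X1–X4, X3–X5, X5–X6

Vertex coverage: the bags together contain {a, b, c, d, e, f, g, h}, the full vertex set. Edge coverage: each edge of G has both endpoints in at least one bag. Running intersection: for every vertex, the bags containing it form a connected subtree. All three properties hold, so this is a valid tree decomposition of width max|bag| − 1 = 2, and hence tw(G) ≤ 2.

Yes; width 2.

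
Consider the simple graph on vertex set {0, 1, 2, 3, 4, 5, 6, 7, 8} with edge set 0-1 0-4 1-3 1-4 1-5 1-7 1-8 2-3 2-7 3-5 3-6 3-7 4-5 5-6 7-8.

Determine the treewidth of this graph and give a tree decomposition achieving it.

Treewidth 2.
One such decomposition:
Bags: B1 = {1, 3, 7}  B2 = {1, 3, 5}  B3 = {1, 4, 5}  B4 = {0, 1, 4}  B5 = {3, 5, 6}  B6 = {1, 7, 8}  B7 = {2, 3, 7}
Tree: B1–B2, B2–B3, B3–B4, B2–B5, B1–B6, B1–B7

Every bag has size at most 3, so the width is 3 − 1 = 2 and tw(G) ≤ 2. For the lower bound, the 3 vertices {0, 1, 4} are pairwise adjacent, and any tree decomposition puts a clique entirely inside one bag — forcing width ≥ 2. Combining the bounds, tw(G) = 2.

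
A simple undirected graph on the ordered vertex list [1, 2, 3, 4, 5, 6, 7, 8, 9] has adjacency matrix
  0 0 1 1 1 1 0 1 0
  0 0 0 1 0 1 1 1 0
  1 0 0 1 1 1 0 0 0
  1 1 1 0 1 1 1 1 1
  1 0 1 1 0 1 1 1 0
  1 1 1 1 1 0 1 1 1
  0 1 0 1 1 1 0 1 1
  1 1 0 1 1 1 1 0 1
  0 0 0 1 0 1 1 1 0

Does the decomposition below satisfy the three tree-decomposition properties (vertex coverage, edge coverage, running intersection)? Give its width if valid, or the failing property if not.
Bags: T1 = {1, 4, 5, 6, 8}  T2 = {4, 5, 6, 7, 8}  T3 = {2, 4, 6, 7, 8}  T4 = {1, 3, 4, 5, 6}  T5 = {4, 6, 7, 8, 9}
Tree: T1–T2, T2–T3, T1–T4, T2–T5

Every vertex of G appears in some bag (union = {1, 2, 3, 4, 5, 6, 7, 8, 9}); every edge is covered by a bag; and for each vertex v the set of bags containing v is connected in the bag tree. The decomposition is therefore valid. The largest bag has 5 vertices, so the width is 4.

Yes; width 4.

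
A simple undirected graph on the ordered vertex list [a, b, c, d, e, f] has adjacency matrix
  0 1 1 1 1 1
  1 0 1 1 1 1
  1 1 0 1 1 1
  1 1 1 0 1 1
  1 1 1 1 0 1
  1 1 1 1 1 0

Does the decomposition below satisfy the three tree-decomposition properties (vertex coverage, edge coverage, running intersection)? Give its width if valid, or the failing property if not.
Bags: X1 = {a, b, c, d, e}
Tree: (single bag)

No — vertex f appears in no bag.

A tree decomposition must satisfy three properties: every vertex lies in some bag; for every edge, both endpoints lie together in some bag; and for every vertex, the bags containing it form a connected subtree. Here vertex f appears in no bag, so the decomposition is invalid.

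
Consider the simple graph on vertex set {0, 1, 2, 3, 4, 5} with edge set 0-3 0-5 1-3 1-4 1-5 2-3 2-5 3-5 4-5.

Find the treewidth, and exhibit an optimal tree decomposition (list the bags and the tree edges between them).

Treewidth 2.
One such decomposition:
Bags: B1 = {2, 3, 5}  B2 = {0, 3, 5}  B3 = {1, 3, 5}  B4 = {1, 4, 5}
Tree: B1–B2, B2–B3, B3–B4

Every bag has size at most 3, so the width is 3 − 1 = 2 and tw(G) ≤ 2. For the lower bound, the 3 vertices {0, 3, 5} are pairwise adjacent, and any tree decomposition puts a clique entirely inside one bag — forcing width ≥ 2. Therefore the treewidth is 2.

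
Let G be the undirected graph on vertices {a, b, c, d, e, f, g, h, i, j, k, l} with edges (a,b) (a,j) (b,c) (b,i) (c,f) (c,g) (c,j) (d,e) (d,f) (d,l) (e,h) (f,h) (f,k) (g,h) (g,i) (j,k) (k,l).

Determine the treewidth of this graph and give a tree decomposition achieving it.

Each bag holds 4 vertices, so the decomposition has width 3, which upper-bounds the treewidth. For the lower bound: the 4 vertex sets {d,e,l}, {k}, {f}, {c,g,h,j} are disjoint, each induces a connected subgraph, and every pair is joined by at least one edge of G. Contracting each set to a single vertex therefore yields K_{4} as a minor, and since treewidth is minor-monotone, tw(G) ≥ tw(K_{4}) = 3. Therefore the treewidth is 3.

Treewidth 3.
One optimal decomposition is:
Bags: B1 = {d, e, k, l}  B2 = {d, e, f, k}  B3 = {e, f, h, k}  B4 = {f, h, j, k}  B5 = {c, f, h, j}  B6 = {c, g, h, j}  B7 = {a, c, g, j}  B8 = {a, b, c, g}  B9 = {a, b, g, i}
Tree: B1–B2, B2–B3, B3–B4, B4–B5, B5–B6, B6–B7, B7–B8, B8–B9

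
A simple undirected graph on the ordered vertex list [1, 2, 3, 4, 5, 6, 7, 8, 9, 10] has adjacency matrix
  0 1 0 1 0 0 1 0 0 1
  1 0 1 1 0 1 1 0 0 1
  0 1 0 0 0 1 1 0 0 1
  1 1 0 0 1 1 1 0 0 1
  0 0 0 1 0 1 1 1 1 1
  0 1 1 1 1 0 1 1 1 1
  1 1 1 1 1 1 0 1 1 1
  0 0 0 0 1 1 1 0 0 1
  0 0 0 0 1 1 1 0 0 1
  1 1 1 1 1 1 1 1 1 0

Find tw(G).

4

A width-4 tree decomposition is:
Bags: B1 = {2, 4, 6, 7, 10}  B2 = {1, 2, 4, 7, 10}  B3 = {4, 5, 6, 7, 10}  B4 = {5, 6, 7, 8, 10}  B5 = {5, 6, 7, 9, 10}  B6 = {2, 3, 6, 7, 10}
Tree: B1–B2, B1–B3, B3–B4, B4–B5, B1–B6
Each bag holds 5 vertices, so the decomposition has width 4, which upper-bounds the treewidth. On the other hand G contains the 5-clique {1, 2, 4, 7, 10}. A clique must lie in a single bag of any decomposition, so no decomposition can have width below 4. The upper and lower bounds meet at 4, so that is the treewidth.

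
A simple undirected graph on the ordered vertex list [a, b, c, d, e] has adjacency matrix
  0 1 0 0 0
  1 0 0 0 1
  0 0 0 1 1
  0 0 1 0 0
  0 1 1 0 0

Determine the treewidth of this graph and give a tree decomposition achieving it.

Every bag has size at most 2, so the width is 2 − 1 = 1 and tw(G) ≤ 1. G has an edge, so its treewidth is at least 1. Combining the bounds, tw(G) = 1.

Treewidth 1.
Bags: B1 = {c, d}  B2 = {c, e}  B3 = {b, e}  B4 = {a, b}
Tree: B1–B2, B2–B3, B3–B4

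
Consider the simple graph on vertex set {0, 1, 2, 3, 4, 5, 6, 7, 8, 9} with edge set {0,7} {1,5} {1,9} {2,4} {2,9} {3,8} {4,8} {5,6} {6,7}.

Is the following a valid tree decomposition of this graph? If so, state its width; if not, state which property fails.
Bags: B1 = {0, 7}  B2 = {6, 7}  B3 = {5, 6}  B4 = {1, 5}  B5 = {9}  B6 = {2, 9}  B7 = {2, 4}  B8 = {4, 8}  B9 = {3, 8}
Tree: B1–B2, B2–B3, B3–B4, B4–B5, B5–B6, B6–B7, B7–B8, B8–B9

A tree decomposition must satisfy three properties: every vertex lies in some bag; for every edge, both endpoints lie together in some bag; and for every vertex, the bags containing it form a connected subtree. Here edge (1,9) lies in no bag, so the decomposition is invalid.

No — edge (1,9) lies in no bag.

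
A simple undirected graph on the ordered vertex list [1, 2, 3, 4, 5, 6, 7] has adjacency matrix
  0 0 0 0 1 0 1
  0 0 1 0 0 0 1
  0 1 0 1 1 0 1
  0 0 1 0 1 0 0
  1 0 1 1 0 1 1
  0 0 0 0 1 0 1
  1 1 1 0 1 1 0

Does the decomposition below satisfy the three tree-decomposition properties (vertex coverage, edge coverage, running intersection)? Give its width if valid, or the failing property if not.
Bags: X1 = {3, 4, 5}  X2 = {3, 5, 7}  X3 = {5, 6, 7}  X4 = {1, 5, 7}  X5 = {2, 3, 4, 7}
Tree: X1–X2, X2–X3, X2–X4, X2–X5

No — bags containing vertex 4 are not connected in the tree.

A tree decomposition must satisfy three properties: every vertex lies in some bag; for every edge, both endpoints lie together in some bag; and for every vertex, the bags containing it form a connected subtree. Here bags containing vertex 4 are not connected in the tree, so the decomposition is invalid.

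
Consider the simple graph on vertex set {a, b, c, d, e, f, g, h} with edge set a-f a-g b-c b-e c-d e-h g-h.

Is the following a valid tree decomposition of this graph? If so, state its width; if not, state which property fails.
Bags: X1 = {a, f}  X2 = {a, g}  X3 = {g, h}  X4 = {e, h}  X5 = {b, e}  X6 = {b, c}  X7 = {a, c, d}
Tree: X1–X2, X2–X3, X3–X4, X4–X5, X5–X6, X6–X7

A tree decomposition must satisfy three properties: every vertex lies in some bag; for every edge, both endpoints lie together in some bag; and for every vertex, the bags containing it form a connected subtree. Here bags containing vertex a are not connected in the tree, so the decomposition is invalid.

No — bags containing vertex a are not connected in the tree.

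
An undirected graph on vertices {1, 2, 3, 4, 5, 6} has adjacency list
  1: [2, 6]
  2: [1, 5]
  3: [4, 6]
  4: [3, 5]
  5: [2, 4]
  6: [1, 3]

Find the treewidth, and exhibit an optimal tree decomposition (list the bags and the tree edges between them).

Treewidth 2.
One such decomposition:
Bags: B1 = {1, 2, 5}  B2 = {1, 4, 5}  B3 = {1, 3, 4}  B4 = {1, 3, 6}
Tree: B1–B2, B2–B3, B3–B4

The largest bag has 3 vertices, giving width 2; this decomposition certifies tw(G) ≤ 2. The edges 1–2–5–4–3–6–1 form a cycle, so G is not a tree and its treewidth is at least 2. The upper and lower bounds meet at 2, so that is the treewidth.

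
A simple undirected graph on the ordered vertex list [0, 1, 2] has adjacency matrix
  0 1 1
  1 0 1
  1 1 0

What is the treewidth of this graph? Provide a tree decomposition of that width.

A single bag containing all 3 vertices is trivially a valid decomposition of width 2. Conversely, {0, 1, 2} is a clique of size 3, and the vertices of any clique must share a bag in every tree decomposition; so some bag has ≥ 3 vertices and tw(G) ≥ 2. Therefore the treewidth is 2.

Treewidth 2.
One optimal decomposition is:
Bags: B1 = {0, 1, 2}
Tree: (single bag)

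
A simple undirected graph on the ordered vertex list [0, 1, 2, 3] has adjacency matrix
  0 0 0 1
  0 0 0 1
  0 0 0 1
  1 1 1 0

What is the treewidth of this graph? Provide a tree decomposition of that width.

Treewidth 1.
One such decomposition:
Bags: B1 = {0, 3}  B2 = {1, 3}  B3 = {2, 3}
Tree: B1–B2, B2–B3

Every bag has size at most 2, so the width is 2 − 1 = 1 and tw(G) ≤ 1. G has an edge, so its treewidth is at least 1. Hence tw(G) = 1 exactly.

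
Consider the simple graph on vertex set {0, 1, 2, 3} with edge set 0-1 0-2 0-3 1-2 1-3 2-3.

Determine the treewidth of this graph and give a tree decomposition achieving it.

A single bag containing all 4 vertices is trivially a valid decomposition of width 3. On the other hand G contains the 4-clique {0, 1, 2, 3}. A clique must lie in a single bag of any decomposition, so no decomposition can have width below 3. The upper and lower bounds meet at 3, so that is the treewidth.

Treewidth 3.
Bags: B1 = {0, 1, 2, 3}
Tree: (single bag)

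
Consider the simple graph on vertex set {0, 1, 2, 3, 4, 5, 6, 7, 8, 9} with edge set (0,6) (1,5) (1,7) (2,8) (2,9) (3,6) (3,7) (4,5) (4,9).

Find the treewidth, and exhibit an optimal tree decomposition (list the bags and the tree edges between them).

Every bag has size at most 2, so the width is 2 − 1 = 1 and tw(G) ≤ 1. Since G has at least one edge (e.g. 0–6), it is not an edgeless graph, so tw(G) ≥ 1. The upper and lower bounds meet at 1, so that is the treewidth.

Treewidth 1.
One optimal decomposition is:
Bags: B1 = {0, 6}  B2 = {3, 6}  B3 = {3, 7}  B4 = {1, 7}  B5 = {1, 5}  B6 = {4, 5}  B7 = {4, 9}  B8 = {2, 9}  B9 = {2, 8}
Tree: B1–B2, B2–B3, B3–B4, B4–B5, B5–B6, B6–B7, B7–B8, B8–B9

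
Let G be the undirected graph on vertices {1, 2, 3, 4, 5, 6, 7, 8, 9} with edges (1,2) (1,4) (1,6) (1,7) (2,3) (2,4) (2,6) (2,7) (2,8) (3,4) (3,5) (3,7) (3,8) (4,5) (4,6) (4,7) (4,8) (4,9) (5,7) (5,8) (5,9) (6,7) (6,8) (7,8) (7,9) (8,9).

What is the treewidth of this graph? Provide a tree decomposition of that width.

Every bag has size at most 5, so the width is 5 − 1 = 4 and tw(G) ≤ 4. For the lower bound, the 5 vertices {4, 5, 7, 8, 9} are pairwise adjacent, and any tree decomposition puts a clique entirely inside one bag — forcing width ≥ 4. The upper and lower bounds meet at 4, so that is the treewidth.

Treewidth 4.
Bags: B1 = {2, 4, 6, 7, 8}  B2 = {1, 2, 4, 6, 7}  B3 = {2, 3, 4, 7, 8}  B4 = {3, 4, 5, 7, 8}  B5 = {4, 5, 7, 8, 9}
Tree: B1–B2, B1–B3, B3–B4, B4–B5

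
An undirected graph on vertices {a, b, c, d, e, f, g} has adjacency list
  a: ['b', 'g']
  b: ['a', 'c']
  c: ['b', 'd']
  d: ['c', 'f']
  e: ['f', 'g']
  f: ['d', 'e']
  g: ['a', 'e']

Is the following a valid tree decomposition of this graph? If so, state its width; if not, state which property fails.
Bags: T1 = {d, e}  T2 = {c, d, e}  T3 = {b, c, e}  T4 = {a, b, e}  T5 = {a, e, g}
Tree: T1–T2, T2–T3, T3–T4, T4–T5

A tree decomposition must satisfy three properties: every vertex lies in some bag; for every edge, both endpoints lie together in some bag; and for every vertex, the bags containing it form a connected subtree. Here vertex f appears in no bag, so the decomposition is invalid.

No — vertex f appears in no bag.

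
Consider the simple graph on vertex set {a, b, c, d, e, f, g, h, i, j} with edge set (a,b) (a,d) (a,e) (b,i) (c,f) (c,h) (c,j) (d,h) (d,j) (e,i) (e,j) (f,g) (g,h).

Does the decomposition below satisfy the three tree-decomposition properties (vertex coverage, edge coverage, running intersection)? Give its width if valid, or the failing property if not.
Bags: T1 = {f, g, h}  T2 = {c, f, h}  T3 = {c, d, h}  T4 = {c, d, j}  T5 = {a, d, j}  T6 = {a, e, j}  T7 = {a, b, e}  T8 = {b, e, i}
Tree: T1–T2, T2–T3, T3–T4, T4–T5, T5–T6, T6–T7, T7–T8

Vertex coverage: the bags together contain {a, b, c, d, e, f, g, h, i, j}, the full vertex set. Edge coverage: each edge of G has both endpoints in at least one bag. Running intersection: for every vertex, the bags containing it form a connected subtree. All three properties hold, so this is a valid tree decomposition of width max|bag| − 1 = 2, and hence tw(G) ≤ 2.

Yes; width 2.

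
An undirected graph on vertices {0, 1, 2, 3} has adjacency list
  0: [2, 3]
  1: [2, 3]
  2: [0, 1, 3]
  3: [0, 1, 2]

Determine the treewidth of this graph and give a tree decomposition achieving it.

Treewidth 2.
One optimal decomposition is:
Bags: B1 = {0, 2, 3}  B2 = {1, 2, 3}
Tree: B1–B2

Each bag holds 3 vertices, so the decomposition has width 2, which upper-bounds the treewidth. On the other hand G contains the 3-clique {0, 2, 3}. A clique must lie in a single bag of any decomposition, so no decomposition can have width below 2. Therefore the treewidth is 2.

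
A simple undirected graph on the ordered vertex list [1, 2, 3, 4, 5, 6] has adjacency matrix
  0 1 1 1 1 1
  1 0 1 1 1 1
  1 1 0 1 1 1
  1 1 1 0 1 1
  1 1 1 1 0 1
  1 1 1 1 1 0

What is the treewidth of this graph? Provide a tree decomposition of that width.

With just one bag of size 6, the width is 6 − 1 = 5, so tw(G) ≤ 5. For the lower bound, the 6 vertices {1, 2, 3, 4, 5, 6} are pairwise adjacent, and any tree decomposition puts a clique entirely inside one bag — forcing width ≥ 5. The upper and lower bounds meet at 5, so that is the treewidth.

Treewidth 5.
One such decomposition:
Bags: B1 = {1, 2, 3, 4, 5, 6}
Tree: (single bag)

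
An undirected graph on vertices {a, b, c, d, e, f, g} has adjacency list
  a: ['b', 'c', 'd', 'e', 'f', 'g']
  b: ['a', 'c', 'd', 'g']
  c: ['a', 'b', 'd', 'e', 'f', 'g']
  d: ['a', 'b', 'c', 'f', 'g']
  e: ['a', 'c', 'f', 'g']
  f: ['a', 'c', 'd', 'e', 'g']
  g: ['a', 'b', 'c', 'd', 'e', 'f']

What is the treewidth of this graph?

4

A width-4 tree decomposition is:
Bags: B1 = {a, c, d, f, g}  B2 = {a, c, e, f, g}  B3 = {a, b, c, d, g}
Tree: B1–B2, B1–B3
Every bag has size at most 5, so the width is 5 − 1 = 4 and tw(G) ≤ 4. Conversely, {a, c, d, f, g} is a clique of size 5, and the vertices of any clique must share a bag in every tree decomposition; so some bag has ≥ 5 vertices and tw(G) ≥ 4. Therefore the treewidth is 4.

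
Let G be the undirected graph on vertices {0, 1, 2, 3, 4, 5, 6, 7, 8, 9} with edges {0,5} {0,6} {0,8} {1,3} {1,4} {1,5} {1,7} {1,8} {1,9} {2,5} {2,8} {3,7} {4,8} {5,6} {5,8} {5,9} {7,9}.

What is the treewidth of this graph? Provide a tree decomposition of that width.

Each bag holds 3 vertices, so the decomposition has width 2, which upper-bounds the treewidth. On the other hand G contains the 3-clique {0, 5, 8}. A clique must lie in a single bag of any decomposition, so no decomposition can have width below 2. Therefore the treewidth is 2.

Treewidth 2.
One optimal decomposition is:
Bags: B1 = {1, 5, 8}  B2 = {1, 5, 9}  B3 = {1, 4, 8}  B4 = {1, 7, 9}  B5 = {0, 5, 8}  B6 = {0, 5, 6}  B7 = {2, 5, 8}  B8 = {1, 3, 7}
Tree: B1–B2, B1–B3, B2–B4, B1–B5, B5–B6, B5–B7, B4–B8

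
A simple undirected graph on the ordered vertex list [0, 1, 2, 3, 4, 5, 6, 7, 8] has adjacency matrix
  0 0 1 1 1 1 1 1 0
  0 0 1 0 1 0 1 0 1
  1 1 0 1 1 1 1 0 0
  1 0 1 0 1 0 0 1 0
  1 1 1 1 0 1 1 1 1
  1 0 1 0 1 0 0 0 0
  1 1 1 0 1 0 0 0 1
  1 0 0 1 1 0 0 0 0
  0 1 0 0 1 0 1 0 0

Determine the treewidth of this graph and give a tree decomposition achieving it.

Every bag has size at most 4, so the width is 4 − 1 = 3 and tw(G) ≤ 3. On the other hand G contains the 4-clique {0, 2, 3, 4}. A clique must lie in a single bag of any decomposition, so no decomposition can have width below 3. Therefore the treewidth is 3.

Treewidth 3.
One optimal decomposition is:
Bags: B1 = {0, 2, 4, 5}  B2 = {0, 2, 3, 4}  B3 = {0, 2, 4, 6}  B4 = {1, 2, 4, 6}  B5 = {0, 3, 4, 7}  B6 = {1, 4, 6, 8}
Tree: B1–B2, B1–B3, B3–B4, B2–B5, B4–B6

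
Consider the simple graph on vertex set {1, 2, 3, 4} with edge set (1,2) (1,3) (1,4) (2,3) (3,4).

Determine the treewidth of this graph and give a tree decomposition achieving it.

Treewidth 2.
Bags: B1 = {1, 2, 3}  B2 = {1, 3, 4}
Tree: B1–B2

Every bag has size at most 3, so the width is 3 − 1 = 2 and tw(G) ≤ 2. Conversely, {1, 2, 3} is a clique of size 3, and the vertices of any clique must share a bag in every tree decomposition; so some bag has ≥ 3 vertices and tw(G) ≥ 2. Hence tw(G) = 2 exactly.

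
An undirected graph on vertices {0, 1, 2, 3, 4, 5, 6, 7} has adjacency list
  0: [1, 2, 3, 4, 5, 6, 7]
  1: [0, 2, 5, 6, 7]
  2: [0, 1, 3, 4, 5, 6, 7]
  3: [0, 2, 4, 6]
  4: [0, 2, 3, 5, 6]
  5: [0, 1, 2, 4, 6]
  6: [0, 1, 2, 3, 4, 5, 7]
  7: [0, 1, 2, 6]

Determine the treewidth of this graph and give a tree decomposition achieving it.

Each bag holds 5 vertices, so the decomposition has width 4, which upper-bounds the treewidth. Conversely, {0, 1, 2, 5, 6} is a clique of size 5, and the vertices of any clique must share a bag in every tree decomposition; so some bag has ≥ 5 vertices and tw(G) ≥ 4. Combining the bounds, tw(G) = 4.

Treewidth 4.
One such decomposition:
Bags: B1 = {0, 1, 2, 5, 6}  B2 = {0, 2, 4, 5, 6}  B3 = {0, 1, 2, 6, 7}  B4 = {0, 2, 3, 4, 6}
Tree: B1–B2, B1–B3, B2–B4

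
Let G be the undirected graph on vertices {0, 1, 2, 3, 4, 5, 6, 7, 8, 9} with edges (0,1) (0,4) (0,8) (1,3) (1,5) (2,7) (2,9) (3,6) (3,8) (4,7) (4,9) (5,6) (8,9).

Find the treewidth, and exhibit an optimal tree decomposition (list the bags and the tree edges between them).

Each bag holds 3 vertices, so the decomposition has width 2, which upper-bounds the treewidth. Since 6–5–1–3–6 is a cycle in G, G is not acyclic. Forests are exactly the graphs of treewidth ≤ 1, so tw(G) ≥ 2. The upper and lower bounds meet at 2, so that is the treewidth.

Treewidth 2.
One optimal decomposition is:
Bags: B1 = {3, 5, 6}  B2 = {1, 3, 5}  B3 = {1, 3, 8}  B4 = {0, 1, 8}  B5 = {0, 8, 9}  B6 = {0, 4, 9}  B7 = {2, 4, 9}  B8 = {2, 4, 7}
Tree: B1–B2, B2–B3, B3–B4, B4–B5, B5–B6, B6–B7, B7–B8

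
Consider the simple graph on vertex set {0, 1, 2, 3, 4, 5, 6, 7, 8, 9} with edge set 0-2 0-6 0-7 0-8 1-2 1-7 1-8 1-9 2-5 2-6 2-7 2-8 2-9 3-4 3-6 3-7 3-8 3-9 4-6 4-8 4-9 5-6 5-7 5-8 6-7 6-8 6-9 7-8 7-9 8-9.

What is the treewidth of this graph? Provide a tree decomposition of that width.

Treewidth 4.
Bags: B1 = {0, 2, 6, 7, 8}  B2 = {2, 6, 7, 8, 9}  B3 = {3, 6, 7, 8, 9}  B4 = {3, 4, 6, 8, 9}  B5 = {1, 2, 7, 8, 9}  B6 = {2, 5, 6, 7, 8}
Tree: B1–B2, B2–B3, B3–B4, B2–B5, B2–B6

The largest bag has 5 vertices, giving width 4; this decomposition certifies tw(G) ≤ 4. For the lower bound, the 5 vertices {1, 2, 7, 8, 9} are pairwise adjacent, and any tree decomposition puts a clique entirely inside one bag — forcing width ≥ 4. Combining the bounds, tw(G) = 4.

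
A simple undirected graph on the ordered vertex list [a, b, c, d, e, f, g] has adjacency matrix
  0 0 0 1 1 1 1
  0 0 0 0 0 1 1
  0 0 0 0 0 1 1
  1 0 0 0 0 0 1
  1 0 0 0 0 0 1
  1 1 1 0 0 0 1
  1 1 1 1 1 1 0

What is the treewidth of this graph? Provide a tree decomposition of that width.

Treewidth 2.
One optimal decomposition is:
Bags: B1 = {a, f, g}  B2 = {a, e, g}  B3 = {b, f, g}  B4 = {c, f, g}  B5 = {a, d, g}
Tree: B1–B2, B1–B3, B1–B4, B2–B5

Each bag holds 3 vertices, so the decomposition has width 2, which upper-bounds the treewidth. For the lower bound, the 3 vertices {a, d, g} are pairwise adjacent, and any tree decomposition puts a clique entirely inside one bag — forcing width ≥ 2. The upper and lower bounds meet at 2, so that is the treewidth.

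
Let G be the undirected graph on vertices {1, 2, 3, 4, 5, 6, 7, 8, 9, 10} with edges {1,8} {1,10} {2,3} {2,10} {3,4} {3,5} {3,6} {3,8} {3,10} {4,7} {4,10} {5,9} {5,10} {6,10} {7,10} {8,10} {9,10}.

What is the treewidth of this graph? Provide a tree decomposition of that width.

Each bag holds 3 vertices, so the decomposition has width 2, which upper-bounds the treewidth. On the other hand G contains the 3-clique {1, 8, 10}. A clique must lie in a single bag of any decomposition, so no decomposition can have width below 2. Combining the bounds, tw(G) = 2.

Treewidth 2.
One such decomposition:
Bags: B1 = {3, 8, 10}  B2 = {3, 6, 10}  B3 = {3, 4, 10}  B4 = {3, 5, 10}  B5 = {2, 3, 10}  B6 = {5, 9, 10}  B7 = {4, 7, 10}  B8 = {1, 8, 10}
Tree: B1–B2, B2–B3, B2–B4, B2–B5, B4–B6, B3–B7, B1–B8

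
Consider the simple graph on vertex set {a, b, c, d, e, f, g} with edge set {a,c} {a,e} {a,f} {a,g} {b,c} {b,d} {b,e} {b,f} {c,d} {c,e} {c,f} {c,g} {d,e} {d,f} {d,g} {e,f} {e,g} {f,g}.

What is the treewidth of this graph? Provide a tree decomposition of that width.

The largest bag has 5 vertices, giving width 4; this decomposition certifies tw(G) ≤ 4. Conversely, {c, d, e, f, g} is a clique of size 5, and the vertices of any clique must share a bag in every tree decomposition; so some bag has ≥ 5 vertices and tw(G) ≥ 4. The upper and lower bounds meet at 4, so that is the treewidth.

Treewidth 4.
Bags: B1 = {a, c, e, f, g}  B2 = {c, d, e, f, g}  B3 = {b, c, d, e, f}
Tree: B1–B2, B2–B3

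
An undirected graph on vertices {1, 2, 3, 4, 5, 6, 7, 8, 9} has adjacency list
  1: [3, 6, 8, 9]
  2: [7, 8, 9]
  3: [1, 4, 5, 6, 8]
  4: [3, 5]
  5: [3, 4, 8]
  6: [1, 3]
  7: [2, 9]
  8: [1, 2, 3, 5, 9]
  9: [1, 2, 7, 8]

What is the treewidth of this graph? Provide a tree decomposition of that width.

Every bag has size at most 3, so the width is 3 − 1 = 2 and tw(G) ≤ 2. On the other hand G contains the 3-clique {1, 8, 9}. A clique must lie in a single bag of any decomposition, so no decomposition can have width below 2. The upper and lower bounds meet at 2, so that is the treewidth.

Treewidth 2.
One such decomposition:
Bags: B1 = {3, 4, 5}  B2 = {3, 5, 8}  B3 = {1, 3, 8}  B4 = {1, 8, 9}  B5 = {2, 8, 9}  B6 = {2, 7, 9}  B7 = {1, 3, 6}
Tree: B1–B2, B2–B3, B3–B4, B4–B5, B5–B6, B3–B7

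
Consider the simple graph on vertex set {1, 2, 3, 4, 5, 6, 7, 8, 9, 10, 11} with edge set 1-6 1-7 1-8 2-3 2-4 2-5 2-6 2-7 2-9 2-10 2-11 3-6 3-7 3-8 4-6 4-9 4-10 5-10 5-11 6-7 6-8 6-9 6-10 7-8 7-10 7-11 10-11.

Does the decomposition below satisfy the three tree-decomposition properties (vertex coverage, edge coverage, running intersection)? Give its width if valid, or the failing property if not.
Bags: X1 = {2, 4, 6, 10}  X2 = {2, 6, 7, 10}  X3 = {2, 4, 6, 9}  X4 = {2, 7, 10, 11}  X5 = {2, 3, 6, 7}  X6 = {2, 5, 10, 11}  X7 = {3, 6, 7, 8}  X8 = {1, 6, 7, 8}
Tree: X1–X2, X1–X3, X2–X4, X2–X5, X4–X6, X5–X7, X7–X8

Vertex coverage: the bags together contain {1, 2, 3, 4, 5, 6, 7, 8, 9, 10, 11}, the full vertex set. Edge coverage: each edge of G has both endpoints in at least one bag. Running intersection: for every vertex, the bags containing it form a connected subtree. All three properties hold, so this is a valid tree decomposition of width max|bag| − 1 = 3, and hence tw(G) ≤ 3.

Yes; width 3.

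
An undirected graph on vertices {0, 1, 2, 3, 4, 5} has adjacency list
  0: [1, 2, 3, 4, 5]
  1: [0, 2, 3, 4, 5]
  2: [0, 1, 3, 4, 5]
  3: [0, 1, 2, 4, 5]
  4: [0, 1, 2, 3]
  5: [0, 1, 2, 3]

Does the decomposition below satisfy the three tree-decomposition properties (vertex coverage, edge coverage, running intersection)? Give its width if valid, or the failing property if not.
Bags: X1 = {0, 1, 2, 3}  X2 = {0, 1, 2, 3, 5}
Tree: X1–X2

A tree decomposition must satisfy three properties: every vertex lies in some bag; for every edge, both endpoints lie together in some bag; and for every vertex, the bags containing it form a connected subtree. Here vertex 4 appears in no bag, so the decomposition is invalid.

No — vertex 4 appears in no bag.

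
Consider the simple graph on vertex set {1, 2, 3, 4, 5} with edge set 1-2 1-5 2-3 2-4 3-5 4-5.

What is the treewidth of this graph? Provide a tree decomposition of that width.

Every bag has size at most 3, so the width is 3 − 1 = 2 and tw(G) ≤ 2. For the lower bound, G contains the cycle 4–5–3–2–4, so G is not a forest; only forests have treewidth ≤ 1, hence tw(G) ≥ 2. Therefore the treewidth is 2.

Treewidth 2.
Bags: B1 = {2, 4, 5}  B2 = {2, 3, 5}  B3 = {1, 2, 5}
Tree: B1–B2, B2–B3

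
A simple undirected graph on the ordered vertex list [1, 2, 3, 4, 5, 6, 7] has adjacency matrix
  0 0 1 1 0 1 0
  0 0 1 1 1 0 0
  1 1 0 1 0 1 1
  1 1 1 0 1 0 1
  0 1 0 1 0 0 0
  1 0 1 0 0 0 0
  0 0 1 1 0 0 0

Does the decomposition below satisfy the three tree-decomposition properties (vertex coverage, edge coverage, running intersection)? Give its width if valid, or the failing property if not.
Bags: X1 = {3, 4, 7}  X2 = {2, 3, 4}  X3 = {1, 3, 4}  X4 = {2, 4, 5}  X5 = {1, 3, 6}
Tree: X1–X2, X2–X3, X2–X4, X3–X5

Every vertex of G appears in some bag (union = {1, 2, 3, 4, 5, 6, 7}); every edge is covered by a bag; and for each vertex v the set of bags containing v is connected in the bag tree. The decomposition is therefore valid. The largest bag has 3 vertices, so the width is 2.

Yes; width 2.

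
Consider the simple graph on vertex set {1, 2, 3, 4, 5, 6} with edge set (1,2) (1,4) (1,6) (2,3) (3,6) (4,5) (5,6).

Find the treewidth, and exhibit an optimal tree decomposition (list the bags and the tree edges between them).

Treewidth 2.
One such decomposition:
Bags: B1 = {1, 4, 5}  B2 = {1, 5, 6}  B3 = {1, 2, 6}  B4 = {2, 3, 6}
Tree: B1–B2, B2–B3, B3–B4

Every bag has size at most 3, so the width is 3 − 1 = 2 and tw(G) ≤ 2. The edges 4–5–6–1–4 form a cycle, so G is not a tree and its treewidth is at least 2. Combining the bounds, tw(G) = 2.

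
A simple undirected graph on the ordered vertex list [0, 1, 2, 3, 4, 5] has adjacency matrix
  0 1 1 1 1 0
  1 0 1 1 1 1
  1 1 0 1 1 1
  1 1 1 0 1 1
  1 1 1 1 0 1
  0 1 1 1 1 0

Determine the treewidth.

A width-4 tree decomposition is:
Bags: B1 = {1, 2, 3, 4, 5}  B2 = {0, 1, 2, 3, 4}
Tree: B1–B2
Every bag has size at most 5, so the width is 5 − 1 = 4 and tw(G) ≤ 4. For the lower bound, the 5 vertices {0, 1, 2, 3, 4} are pairwise adjacent, and any tree decomposition puts a clique entirely inside one bag — forcing width ≥ 4. Combining the bounds, tw(G) = 4.

4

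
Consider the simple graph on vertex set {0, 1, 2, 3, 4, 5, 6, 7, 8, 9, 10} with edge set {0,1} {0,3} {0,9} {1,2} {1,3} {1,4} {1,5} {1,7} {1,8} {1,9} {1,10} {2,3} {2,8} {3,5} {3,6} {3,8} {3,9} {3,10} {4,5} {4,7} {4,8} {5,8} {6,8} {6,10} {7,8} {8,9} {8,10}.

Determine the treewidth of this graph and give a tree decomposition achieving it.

Treewidth 3.
Bags: B1 = {1, 3, 8, 10}  B2 = {1, 3, 5, 8}  B3 = {1, 3, 8, 9}  B4 = {3, 6, 8, 10}  B5 = {0, 1, 3, 9}  B6 = {1, 2, 3, 8}  B7 = {1, 4, 5, 8}  B8 = {1, 4, 7, 8}
Tree: B1–B2, B1–B3, B1–B4, B3–B5, B3–B6, B2–B7, B7–B8

Every bag has size at most 4, so the width is 4 − 1 = 3 and tw(G) ≤ 3. For the lower bound, the 4 vertices {0, 1, 3, 9} are pairwise adjacent, and any tree decomposition puts a clique entirely inside one bag — forcing width ≥ 3. Combining the bounds, tw(G) = 3.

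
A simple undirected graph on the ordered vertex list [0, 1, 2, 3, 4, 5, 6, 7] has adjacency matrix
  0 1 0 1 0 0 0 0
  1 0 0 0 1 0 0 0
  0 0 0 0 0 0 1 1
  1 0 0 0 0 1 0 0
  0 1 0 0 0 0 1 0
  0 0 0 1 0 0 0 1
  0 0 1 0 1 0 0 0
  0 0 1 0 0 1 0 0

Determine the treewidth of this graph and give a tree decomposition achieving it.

The largest bag has 3 vertices, giving width 2; this decomposition certifies tw(G) ≤ 2. Since 7–5–3–0–1–4–6–2–7 is a cycle in G, G is not acyclic. Forests are exactly the graphs of treewidth ≤ 1, so tw(G) ≥ 2. The upper and lower bounds meet at 2, so that is the treewidth.

Treewidth 2.
Bags: B1 = {3, 5, 7}  B2 = {0, 3, 7}  B3 = {0, 1, 7}  B4 = {1, 4, 7}  B5 = {4, 6, 7}  B6 = {2, 6, 7}
Tree: B1–B2, B2–B3, B3–B4, B4–B5, B5–B6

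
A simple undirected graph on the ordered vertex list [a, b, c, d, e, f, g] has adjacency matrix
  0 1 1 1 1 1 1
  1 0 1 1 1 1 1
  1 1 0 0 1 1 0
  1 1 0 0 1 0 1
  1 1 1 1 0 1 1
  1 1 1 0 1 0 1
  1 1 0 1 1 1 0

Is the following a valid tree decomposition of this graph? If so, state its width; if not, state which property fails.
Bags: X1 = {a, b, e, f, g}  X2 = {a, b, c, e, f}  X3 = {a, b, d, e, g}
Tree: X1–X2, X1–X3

Vertex coverage: the bags together contain {a, b, c, d, e, f, g}, the full vertex set. Edge coverage: each edge of G has both endpoints in at least one bag. Running intersection: for every vertex, the bags containing it form a connected subtree. All three properties hold, so this is a valid tree decomposition of width max|bag| − 1 = 4, and hence tw(G) ≤ 4.

Yes; width 4.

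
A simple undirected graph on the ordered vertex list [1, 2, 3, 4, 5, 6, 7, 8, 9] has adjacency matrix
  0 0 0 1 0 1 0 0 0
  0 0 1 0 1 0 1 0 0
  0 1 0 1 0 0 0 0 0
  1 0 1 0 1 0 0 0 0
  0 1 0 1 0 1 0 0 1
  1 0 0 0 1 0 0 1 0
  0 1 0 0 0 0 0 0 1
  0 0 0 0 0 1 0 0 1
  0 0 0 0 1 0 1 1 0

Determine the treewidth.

A width-3 tree decomposition is:
Bags: B1 = {1, 6, 8, 9}  B2 = {1, 5, 6, 9}  B3 = {1, 4, 5, 9}  B4 = {4, 5, 7, 9}  B5 = {2, 4, 5, 7}  B6 = {2, 3, 4, 7}
Tree: B1–B2, B2–B3, B3–B4, B4–B5, B5–B6
Every bag has size at most 4, so the width is 4 − 1 = 3 and tw(G) ≤ 3. For the lower bound: the 4 vertex sets {1,6,8}, {9}, {5}, {2,3,4,7} are disjoint, each induces a connected subgraph, and every pair is joined by at least one edge of G. Contracting each set to a single vertex therefore yields K_{4} as a minor, and since treewidth is minor-monotone, tw(G) ≥ tw(K_{4}) = 3. The upper and lower bounds meet at 3, so that is the treewidth.

3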